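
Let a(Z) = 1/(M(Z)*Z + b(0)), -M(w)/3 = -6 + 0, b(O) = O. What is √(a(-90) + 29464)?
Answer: √238658395/90 ≈ 171.65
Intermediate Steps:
M(w) = 18 (M(w) = -3*(-6 + 0) = -3*(-6) = 18)
a(Z) = 1/(18*Z) (a(Z) = 1/(18*Z + 0) = 1/(18*Z))
√(a(-90) + 29464) = √((1/18)/(-90) + 29464) = √((1/18)*(-1/90) + 29464) = √(-1/1620 + 29464) = √(47731679/1620) = √238658395/90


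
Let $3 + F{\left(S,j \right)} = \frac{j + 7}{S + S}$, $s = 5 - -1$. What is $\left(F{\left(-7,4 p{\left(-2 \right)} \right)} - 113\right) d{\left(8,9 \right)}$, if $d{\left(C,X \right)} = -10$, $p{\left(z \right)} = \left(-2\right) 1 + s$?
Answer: $\frac{8235}{7} \approx 1176.4$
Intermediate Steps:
$s = 6$ ($s = 5 + 1 = 6$)
$p{\left(z \right)} = 4$ ($p{\left(z \right)} = \left(-2\right) 1 + 6 = -2 + 6 = 4$)
$F{\left(S,j \right)} = -3 + \frac{7 + j}{2 S}$ ($F{\left(S,j \right)} = -3 + \frac{j + 7}{S + S} = -3 + \frac{7 + j}{2 S}$)
$\left(F{\left(-7,4 p{\left(-2 \right)} \right)} - 113\right) d{\left(8,9 \right)} = \left(\frac{7 + 4 \cdot 4 - -42}{2 \left(-7\right)} - 113\right) \left(-10\right) = \left(\frac{1}{2} \left(- \frac{1}{7}\right) \left(7 + 16 + 42\right) - 113\right) \left(-10\right) = \left(\frac{1}{2} \left(- \frac{1}{7}\right) 65 - 113\right) \left(-10\right) = \left(- \frac{65}{14} - 113\right) \left(-10\right) = \left(- \frac{1647}{14}\right) \left(-10\right) = \frac{8235}{7}$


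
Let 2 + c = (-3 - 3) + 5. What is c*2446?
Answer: -7338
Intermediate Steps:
c = -3 (c = -2 + ((-3 - 3) + 5) = -2 + (-6 + 5) = -2 - 1 = -3)
c*2446 = -3*2446 = -7338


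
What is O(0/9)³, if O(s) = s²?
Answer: 0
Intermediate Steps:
O(0/9)³ = ((0/9)²)³ = ((0*(⅑))²)³ = (0²)³ = 0³ = 0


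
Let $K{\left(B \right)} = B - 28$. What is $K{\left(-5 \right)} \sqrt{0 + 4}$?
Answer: $-66$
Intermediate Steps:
$K{\left(B \right)} = -28 + B$
$K{\left(-5 \right)} \sqrt{0 + 4} = \left(-28 - 5\right) \sqrt{0 + 4} = - 33 \sqrt{4} = \left(-33\right) 2 = -66$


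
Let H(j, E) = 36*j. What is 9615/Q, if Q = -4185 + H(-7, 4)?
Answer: -3205/1479 ≈ -2.1670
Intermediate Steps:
Q = -4437 (Q = -4185 + 36*(-7) = -4185 - 252 = -4437)
9615/Q = 9615/(-4437) = 9615*(-1/4437) = -3205/1479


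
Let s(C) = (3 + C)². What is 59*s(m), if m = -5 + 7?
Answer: 1475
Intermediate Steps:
m = 2
59*s(m) = 59*(3 + 2)² = 59*5² = 59*25 = 1475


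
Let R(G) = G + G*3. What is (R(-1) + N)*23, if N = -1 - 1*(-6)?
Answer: 23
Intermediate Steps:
R(G) = 4*G (R(G) = G + 3*G = 4*G)
N = 5 (N = -1 + 6 = 5)
(R(-1) + N)*23 = (4*(-1) + 5)*23 = (-4 + 5)*23 = 1*23 = 23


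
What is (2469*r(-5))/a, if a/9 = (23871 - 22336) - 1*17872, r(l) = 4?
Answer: -3292/49011 ≈ -0.067169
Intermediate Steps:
a = -147033 (a = 9*((23871 - 22336) - 1*17872) = 9*(1535 - 17872) = 9*(-16337) = -147033)
(2469*r(-5))/a = (2469*4)/(-147033) = 9876*(-1/147033) = -3292/49011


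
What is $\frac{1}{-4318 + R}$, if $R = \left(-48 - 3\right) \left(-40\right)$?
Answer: $- \frac{1}{2278} \approx -0.00043898$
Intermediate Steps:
$R = 2040$ ($R = \left(-51\right) \left(-40\right) = 2040$)
$\frac{1}{-4318 + R} = \frac{1}{-4318 + 2040} = \frac{1}{-2278} = - \frac{1}{2278}$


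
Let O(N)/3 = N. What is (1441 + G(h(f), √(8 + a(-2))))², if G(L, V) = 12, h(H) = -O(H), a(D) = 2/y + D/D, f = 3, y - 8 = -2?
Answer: 2111209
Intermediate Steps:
y = 6 (y = 8 - 2 = 6)
O(N) = 3*N
a(D) = 4/3 (a(D) = 2/6 + D/D = 2*(⅙) + 1 = ⅓ + 1 = 4/3)
h(H) = -3*H
(1441 + G(h(f), √(8 + a(-2))))² = (1441 + 12)² = 1453² = 2111209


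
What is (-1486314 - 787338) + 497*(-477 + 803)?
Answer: -2111630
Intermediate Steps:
(-1486314 - 787338) + 497*(-477 + 803) = -2273652 + 497*326 = -2273652 + 162022 = -2111630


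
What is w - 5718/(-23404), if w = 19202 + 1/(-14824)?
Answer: 1665510956305/86735224 ≈ 19202.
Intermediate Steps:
w = 284650447/14824 (w = 19202 - 1/14824 = 284650447/14824 ≈ 19202.)
w - 5718/(-23404) = 284650447/14824 - 5718/(-23404) = 284650447/14824 - 5718*(-1)/23404 = 284650447/14824 - 1*(-2859/11702) = 284650447/14824 + 2859/11702 = 1665510956305/86735224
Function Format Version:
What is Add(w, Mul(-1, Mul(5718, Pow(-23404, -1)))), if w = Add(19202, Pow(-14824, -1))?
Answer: Rational(1665510956305, 86735224) ≈ 19202.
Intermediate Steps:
w = Rational(284650447, 14824) (w = Add(19202, Rational(-1, 14824)) = Rational(284650447, 14824) ≈ 19202.)
Add(w, Mul(-1, Mul(5718, Pow(-23404, -1)))) = Add(Rational(284650447, 14824), Mul(-1, Mul(5718, Pow(-23404, -1)))) = Add(Rational(284650447, 14824), Mul(-1, Mul(5718, Rational(-1, 23404)))) = Add(Rational(284650447, 14824), Mul(-1, Rational(-2859, 11702))) = Add(Rational(284650447, 14824), Rational(2859, 11702)) = Rational(1665510956305, 86735224)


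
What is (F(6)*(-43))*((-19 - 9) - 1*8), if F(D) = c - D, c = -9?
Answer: -23220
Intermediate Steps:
F(D) = -9 - D
(F(6)*(-43))*((-19 - 9) - 1*8) = ((-9 - 1*6)*(-43))*((-19 - 9) - 1*8) = ((-9 - 6)*(-43))*(-28 - 8) = -15*(-43)*(-36) = 645*(-36) = -23220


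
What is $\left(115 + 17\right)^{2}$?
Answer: $17424$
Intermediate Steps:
$\left(115 + 17\right)^{2} = 132^{2} = 17424$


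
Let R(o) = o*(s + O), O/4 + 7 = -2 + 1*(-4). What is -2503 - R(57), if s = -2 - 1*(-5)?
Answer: 290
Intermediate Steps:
O = -52 (O = -28 + 4*(-2 + 1*(-4)) = -28 + 4*(-2 - 4) = -28 + 4*(-6) = -28 - 24 = -52)
s = 3 (s = -2 + 5 = 3)
R(o) = -49*o (R(o) = o*(3 - 52) = o*(-49) = -49*o)
-2503 - R(57) = -2503 - (-49)*57 = -2503 - 1*(-2793) = -2503 + 2793 = 290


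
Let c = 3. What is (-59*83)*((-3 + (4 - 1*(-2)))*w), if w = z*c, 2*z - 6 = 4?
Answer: -220365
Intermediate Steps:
z = 5 (z = 3 + (½)*4 = 3 + 2 = 5)
w = 15 (w = 5*3 = 15)
(-59*83)*((-3 + (4 - 1*(-2)))*w) = (-59*83)*((-3 + (4 - 1*(-2)))*15) = -4897*(-3 + (4 + 2))*15 = -4897*(-3 + 6)*15 = -14691*15 = -4897*45 = -220365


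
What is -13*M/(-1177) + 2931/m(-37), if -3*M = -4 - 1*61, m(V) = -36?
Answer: -382183/4708 ≈ -81.177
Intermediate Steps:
M = 65/3 (M = -(-4 - 1*61)/3 = -(-4 - 61)/3 = -⅓*(-65) = 65/3 ≈ 21.667)
-13*M/(-1177) + 2931/m(-37) = -13*65/3/(-1177) + 2931/(-36) = -845/3*(-1/1177) + 2931*(-1/36) = 845/3531 - 977/12 = -382183/4708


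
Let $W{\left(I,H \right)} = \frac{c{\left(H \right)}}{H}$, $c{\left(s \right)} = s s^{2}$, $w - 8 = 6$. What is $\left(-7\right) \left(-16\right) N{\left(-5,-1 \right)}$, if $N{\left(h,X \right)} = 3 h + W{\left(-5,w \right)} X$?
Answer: $-23632$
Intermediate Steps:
$w = 14$ ($w = 8 + 6 = 14$)
$c{\left(s \right)} = s^{3}$
$W{\left(I,H \right)} = H^{2}$ ($W{\left(I,H \right)} = \frac{H^{3}}{H} = H^{2}$)
$N{\left(h,X \right)} = 3 h + 196 X$ ($N{\left(h,X \right)} = 3 h + 14^{2} X = 3 h + 196 X$)
$\left(-7\right) \left(-16\right) N{\left(-5,-1 \right)} = \left(-7\right) \left(-16\right) \left(3 \left(-5\right) + 196 \left(-1\right)\right) = 112 \left(-15 - 196\right) = 112 \left(-211\right) = -23632$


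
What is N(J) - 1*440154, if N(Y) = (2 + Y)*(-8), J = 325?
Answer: -442770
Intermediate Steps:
N(Y) = -16 - 8*Y
N(J) - 1*440154 = (-16 - 8*325) - 1*440154 = (-16 - 2600) - 440154 = -2616 - 440154 = -442770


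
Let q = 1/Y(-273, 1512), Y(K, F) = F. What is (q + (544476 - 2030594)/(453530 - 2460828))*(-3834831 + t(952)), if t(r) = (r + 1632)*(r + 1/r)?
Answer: -5411148989481427/5311310508 ≈ -1.0188e+6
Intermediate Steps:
t(r) = (1632 + r)*(r + 1/r)
q = 1/1512 ≈ 0.00066138
(q + (544476 - 2030594)/(453530 - 2460828))*(-3834831 + t(952)) = (1/1512 + (544476 - 2030594)/(453530 - 2460828))*(-3834831 + (1 + 952**2 + 1632*952 + 1632/952)) = (1/1512 - 1486118/(-2007298))*(-3834831 + (1 + 906304 + 1553664 + 1632*(1/952))) = (1/1512 - 1486118*(-1/2007298))*(-3834831 + (1 + 906304 + 1553664 + 12/7)) = (1/1512 + 743059/1003649)*(-3834831 + 17219795/7) = (1124508857/1517517288)*(-9624022/7) = -5411148989481427/5311310508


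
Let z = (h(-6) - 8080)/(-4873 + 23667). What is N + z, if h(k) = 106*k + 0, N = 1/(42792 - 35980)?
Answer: -29677299/64012364 ≈ -0.46362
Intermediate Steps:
N = 1/6812 ≈ 0.00014680
h(k) = 106*k
z = -4358/9397 (z = (106*(-6) - 8080)/(-4873 + 23667) = (-636 - 8080)/18794 = -8716*1/18794 = -4358/9397 ≈ -0.46377)
N + z = 1/6812 - 4358/9397 = -29677299/64012364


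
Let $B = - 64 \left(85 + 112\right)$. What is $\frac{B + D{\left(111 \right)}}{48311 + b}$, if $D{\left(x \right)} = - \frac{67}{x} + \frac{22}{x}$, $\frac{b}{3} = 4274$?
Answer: $- \frac{466511}{2261921} \approx -0.20625$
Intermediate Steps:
$b = 12822$ ($b = 3 \cdot 4274 = 12822$)
$B = -12608$ ($B = \left(-64\right) 197 = -12608$)
$D{\left(x \right)} = - \frac{45}{x}$
$\frac{B + D{\left(111 \right)}}{48311 + b} = \frac{-12608 - \frac{45}{111}}{48311 + 12822} = \frac{-12608 - \frac{15}{37}}{61133} = \left(-12608 - \frac{15}{37}\right) \frac{1}{61133} = \left(- \frac{466511}{37}\right) \frac{1}{61133} = - \frac{466511}{2261921}$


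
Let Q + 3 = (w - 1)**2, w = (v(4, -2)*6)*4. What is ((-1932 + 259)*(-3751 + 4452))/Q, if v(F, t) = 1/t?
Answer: -1172773/166 ≈ -7064.9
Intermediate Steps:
w = -12 (w = (6/(-2))*4 = -1/2*6*4 = -3*4 = -12)
Q = 166 (Q = -3 + (-12 - 1)**2 = -3 + (-13)**2 = -3 + 169 = 166)
((-1932 + 259)*(-3751 + 4452))/Q = ((-1932 + 259)*(-3751 + 4452))/166 = -1673*701*(1/166) = -1172773*1/166 = -1172773/166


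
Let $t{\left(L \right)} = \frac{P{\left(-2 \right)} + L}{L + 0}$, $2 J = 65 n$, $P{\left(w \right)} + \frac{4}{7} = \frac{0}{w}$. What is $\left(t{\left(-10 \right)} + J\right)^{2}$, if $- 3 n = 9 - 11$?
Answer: $\frac{5692996}{11025} \approx 516.37$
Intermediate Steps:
$P{\left(w \right)} = - \frac{4}{7}$ ($P{\left(w \right)} = - \frac{4}{7} + \frac{0}{w} = - \frac{4}{7} + 0 = - \frac{4}{7}$)
$n = \frac{2}{3}$ ($n = - \frac{9 - 11}{3} = \left(- \frac{1}{3}\right) \left(-2\right) = \frac{2}{3} \approx 0.66667$)
$J = \frac{65}{3}$ ($J = \frac{65 \cdot \frac{2}{3}}{2} = \frac{1}{2} \cdot \frac{130}{3} = \frac{65}{3} \approx 21.667$)
$t{\left(L \right)} = \frac{- \frac{4}{7} + L}{L}$ ($t{\left(L \right)} = \frac{- \frac{4}{7} + L}{L + 0} = \frac{- \frac{4}{7} + L}{L}$)
$\left(t{\left(-10 \right)} + J\right)^{2} = \left(\frac{- \frac{4}{7} - 10}{-10} + \frac{65}{3}\right)^{2} = \left(\left(- \frac{1}{10}\right) \left(- \frac{74}{7}\right) + \frac{65}{3}\right)^{2} = \left(\frac{37}{35} + \frac{65}{3}\right)^{2} = \left(\frac{2386}{105}\right)^{2} = \frac{5692996}{11025}$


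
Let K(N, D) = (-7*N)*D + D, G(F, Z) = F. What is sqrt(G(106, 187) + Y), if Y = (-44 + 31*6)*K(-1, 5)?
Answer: sqrt(5786) ≈ 76.066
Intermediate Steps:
K(N, D) = D - 7*D*N (K(N, D) = -7*D*N + D = D - 7*D*N)
Y = 5680 (Y = (-44 + 31*6)*(5*(1 - 7*(-1))) = (-44 + 186)*(5*(1 + 7)) = 142*(5*8) = 142*40 = 5680)
sqrt(G(106, 187) + Y) = sqrt(106 + 5680) = sqrt(5786)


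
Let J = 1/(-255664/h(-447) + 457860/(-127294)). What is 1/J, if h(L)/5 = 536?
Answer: -2110722376/21321745 ≈ -98.994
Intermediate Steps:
h(L) = 2680 (h(L) = 5*536 = 2680)
J = -21321745/2110722376 (J = 1/(-255664/2680 + 457860/(-127294)) = 1/(-255664*1/2680 + 457860*(-1/127294)) = 1/(-31958/335 - 228930/63647) = 1/(-2110722376/21321745) = -21321745/2110722376 ≈ -0.010102)
1/J = 1/(-21321745/2110722376) = -2110722376/21321745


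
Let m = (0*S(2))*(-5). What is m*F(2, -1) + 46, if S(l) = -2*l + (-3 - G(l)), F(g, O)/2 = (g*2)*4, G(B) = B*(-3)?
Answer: 46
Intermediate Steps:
G(B) = -3*B
F(g, O) = 16*g (F(g, O) = 2*((g*2)*4) = 2*((2*g)*4) = 2*(8*g) = 16*g)
S(l) = -3 + l (S(l) = -2*l + (-3 - (-3)*l) = -2*l + (-3 + 3*l) = -3 + l)
m = 0 (m = (0*(-3 + 2))*(-5) = (0*(-1))*(-5) = 0*(-5) = 0)
m*F(2, -1) + 46 = 0*(16*2) + 46 = 0*32 + 46 = 0 + 46 = 46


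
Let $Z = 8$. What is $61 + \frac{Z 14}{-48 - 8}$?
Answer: $59$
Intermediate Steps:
$61 + \frac{Z 14}{-48 - 8} = 61 + \frac{8 \cdot 14}{-48 - 8} = 61 + \frac{1}{-56} \cdot 112 = 61 - 2 = 59$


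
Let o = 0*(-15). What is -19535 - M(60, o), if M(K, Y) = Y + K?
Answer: -19595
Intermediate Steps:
o = 0
M(K, Y) = K + Y
-19535 - M(60, o) = -19535 - (60 + 0) = -19535 - 1*60 = -19535 - 60 = -19595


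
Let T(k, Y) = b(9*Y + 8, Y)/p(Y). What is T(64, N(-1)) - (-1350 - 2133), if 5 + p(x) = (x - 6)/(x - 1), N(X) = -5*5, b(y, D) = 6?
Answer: 114887/33 ≈ 3481.4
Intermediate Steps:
N(X) = -25
p(x) = -5 + (-6 + x)/(-1 + x) (p(x) = -5 + (x - 6)/(x - 1) = -5 + (-6 + x)/(-1 + x))
T(k, Y) = 6*(-1 + Y)/(-1 - 4*Y) (T(k, Y) = 6/(((-1 - 4*Y)/(-1 + Y))) = 6*((-1 + Y)/(-1 - 4*Y)) = 6*(-1 + Y)/(-1 - 4*Y))
T(64, N(-1)) - (-1350 - 2133) = 6*(1 - 1*(-25))/(1 + 4*(-25)) - (-1350 - 2133) = 6*(1 + 25)/(1 - 100) - 1*(-3483) = 6*26/(-99) + 3483 = 6*(-1/99)*26 + 3483 = -52/33 + 3483 = 114887/33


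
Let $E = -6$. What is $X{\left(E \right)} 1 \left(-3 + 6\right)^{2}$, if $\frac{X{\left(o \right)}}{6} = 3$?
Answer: $162$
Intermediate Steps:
$X{\left(o \right)} = 18$ ($X{\left(o \right)} = 6 \cdot 3 = 18$)
$X{\left(E \right)} 1 \left(-3 + 6\right)^{2} = 18 \cdot 1 \left(-3 + 6\right)^{2} = 18 \cdot 3^{2} = 18 \cdot 9 = 162$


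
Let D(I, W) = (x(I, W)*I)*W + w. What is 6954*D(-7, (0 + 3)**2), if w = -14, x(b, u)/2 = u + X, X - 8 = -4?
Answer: -11488008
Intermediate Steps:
X = 4 (X = 8 - 4 = 4)
x(b, u) = 8 + 2*u (x(b, u) = 2*(u + 4) = 2*(4 + u) = 8 + 2*u)
D(I, W) = -14 + I*W*(8 + 2*W) (D(I, W) = ((8 + 2*W)*I)*W - 14 = (I*(8 + 2*W))*W - 14 = I*W*(8 + 2*W) - 14 = -14 + I*W*(8 + 2*W))
6954*D(-7, (0 + 3)**2) = 6954*(-14 + 2*(-7)*(0 + 3)**2*(4 + (0 + 3)**2)) = 6954*(-14 + 2*(-7)*3**2*(4 + 3**2)) = 6954*(-14 + 2*(-7)*9*(4 + 9)) = 6954*(-14 + 2*(-7)*9*13) = 6954*(-14 - 1638) = 6954*(-1652) = -11488008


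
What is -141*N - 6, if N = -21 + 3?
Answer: 2532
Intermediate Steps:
N = -18
-141*N - 6 = -141*(-18) - 6 = 2538 - 6 = 2532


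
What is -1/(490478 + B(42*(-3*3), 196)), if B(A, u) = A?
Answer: -1/490100 ≈ -2.0404e-6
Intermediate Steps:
-1/(490478 + B(42*(-3*3), 196)) = -1/(490478 + 42*(-3*3)) = -1/(490478 + 42*(-9)) = -1/(490478 - 378) = -1/490100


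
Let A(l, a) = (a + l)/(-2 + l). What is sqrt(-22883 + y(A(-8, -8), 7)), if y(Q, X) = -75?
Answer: I*sqrt(22958) ≈ 151.52*I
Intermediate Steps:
A(l, a) = (a + l)/(-2 + l)
sqrt(-22883 + y(A(-8, -8), 7)) = sqrt(-22883 - 75) = sqrt(-22958) = I*sqrt(22958)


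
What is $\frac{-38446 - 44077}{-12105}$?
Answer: $\frac{82523}{12105} \approx 6.8173$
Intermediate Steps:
$\frac{-38446 - 44077}{-12105} = \left(-38446 - 44077\right) \left(- \frac{1}{12105}\right) = \left(-82523\right) \left(- \frac{1}{12105}\right) = \frac{82523}{12105}$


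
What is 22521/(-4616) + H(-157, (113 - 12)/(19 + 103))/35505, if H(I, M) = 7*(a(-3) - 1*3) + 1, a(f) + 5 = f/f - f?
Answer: -29619731/6070040 ≈ -4.8797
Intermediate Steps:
a(f) = -4 - f (a(f) = -5 + (f/f - f) = -5 + (1 - f) = -4 - f)
H(I, M) = -27 (H(I, M) = 7*((-4 - 1*(-3)) - 1*3) + 1 = 7*((-4 + 3) - 3) + 1 = 7*(-1 - 3) + 1 = 7*(-4) + 1 = -28 + 1 = -27)
22521/(-4616) + H(-157, (113 - 12)/(19 + 103))/35505 = 22521/(-4616) - 27/35505 = 22521*(-1/4616) - 27*1/35505 = -22521/4616 - 1/1315 = -29619731/6070040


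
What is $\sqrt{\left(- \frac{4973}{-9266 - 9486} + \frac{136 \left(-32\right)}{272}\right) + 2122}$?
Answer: $\frac{\sqrt{11572528705}}{2344} \approx 45.894$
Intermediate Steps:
$\sqrt{\left(- \frac{4973}{-9266 - 9486} + \frac{136 \left(-32\right)}{272}\right) + 2122} = \sqrt{\left(- \frac{4973}{-9266 - 9486} - 16\right) + 2122} = \sqrt{\left(- \frac{4973}{-18752} - 16\right) + 2122} = \sqrt{\left(\left(-4973\right) \left(- \frac{1}{18752}\right) - 16\right) + 2122} = \sqrt{\left(\frac{4973}{18752} - 16\right) + 2122} = \sqrt{- \frac{295059}{18752} + 2122} = \sqrt{\frac{39496685}{18752}} = \frac{\sqrt{11572528705}}{2344}$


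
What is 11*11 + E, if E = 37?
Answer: 158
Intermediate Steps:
11*11 + E = 11*11 + 37 = 121 + 37 = 158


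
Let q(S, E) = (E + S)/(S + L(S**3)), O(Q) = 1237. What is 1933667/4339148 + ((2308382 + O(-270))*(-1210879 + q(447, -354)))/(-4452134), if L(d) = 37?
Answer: 133486848119888588747/212503151760152 ≈ 6.2816e+5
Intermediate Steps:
q(S, E) = (E + S)/(37 + S) (q(S, E) = (E + S)/(S + 37) = (E + S)/(37 + S))
1933667/4339148 + ((2308382 + O(-270))*(-1210879 + q(447, -354)))/(-4452134) = 1933667/4339148 + ((2308382 + 1237)*(-1210879 + (-354 + 447)/(37 + 447)))/(-4452134) = 1933667*(1/4339148) + (2309619*(-1210879 + 93/484))*(-1/4452134) = 1933667/4339148 + (2309619*(-1210879 + (1/484)*93))*(-1/4452134) = 1933667/4339148 + (2309619*(-1210879 + 93/484))*(-1/4452134) = 1933667/4339148 + (2309619*(-586065343/484))*(-1/4452134) = 1933667/4339148 - 1353587651434317/484*(-1/4452134) = 1933667/4339148 + 1353587651434317/2154832856 = 133486848119888588747/212503151760152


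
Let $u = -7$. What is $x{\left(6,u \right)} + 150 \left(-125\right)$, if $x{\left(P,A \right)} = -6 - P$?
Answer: $-18762$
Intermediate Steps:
$x{\left(6,u \right)} + 150 \left(-125\right) = \left(-6 - 6\right) + 150 \left(-125\right) = \left(-6 - 6\right) - 18750 = -12 - 18750 = -18762$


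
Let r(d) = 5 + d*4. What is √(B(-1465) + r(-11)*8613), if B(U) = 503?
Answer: 2*I*√83851 ≈ 579.14*I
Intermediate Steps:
r(d) = 5 + 4*d
√(B(-1465) + r(-11)*8613) = √(503 + (5 + 4*(-11))*8613) = √(503 + (5 - 44)*8613) = √(503 - 39*8613) = √(503 - 335907) = √(-335404) = 2*I*√83851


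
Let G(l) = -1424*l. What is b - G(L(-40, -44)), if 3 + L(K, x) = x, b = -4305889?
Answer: -4372817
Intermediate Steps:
L(K, x) = -3 + x
b - G(L(-40, -44)) = -4305889 - (-1424)*(-3 - 44) = -4305889 - (-1424)*(-47) = -4305889 - 1*66928 = -4305889 - 66928 = -4372817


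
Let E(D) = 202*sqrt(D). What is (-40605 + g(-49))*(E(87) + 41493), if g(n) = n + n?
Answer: -1688889579 - 8222006*sqrt(87) ≈ -1.7656e+9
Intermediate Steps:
g(n) = 2*n
(-40605 + g(-49))*(E(87) + 41493) = (-40605 + 2*(-49))*(202*sqrt(87) + 41493) = (-40605 - 98)*(41493 + 202*sqrt(87)) = -40703*(41493 + 202*sqrt(87)) = -1688889579 - 8222006*sqrt(87)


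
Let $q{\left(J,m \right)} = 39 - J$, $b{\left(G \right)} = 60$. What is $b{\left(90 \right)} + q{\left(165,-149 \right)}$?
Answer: $-66$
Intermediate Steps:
$b{\left(90 \right)} + q{\left(165,-149 \right)} = 60 + \left(39 - 165\right) = 60 - 126 = -66$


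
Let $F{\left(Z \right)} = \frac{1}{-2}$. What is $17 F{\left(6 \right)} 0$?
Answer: $0$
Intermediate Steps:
$F{\left(Z \right)} = - \frac{1}{2}$
$17 F{\left(6 \right)} 0 = 17 \left(- \frac{1}{2}\right) 0 = \left(- \frac{17}{2}\right) 0 = 0$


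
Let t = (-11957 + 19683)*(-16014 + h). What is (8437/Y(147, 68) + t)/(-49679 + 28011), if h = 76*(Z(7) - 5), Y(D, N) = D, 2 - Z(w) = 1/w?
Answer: 18458718983/3185196 ≈ 5795.2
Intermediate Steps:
Z(w) = 2 - 1/w
h = -1672/7 (h = 76*((2 - 1/7) - 5) = 76*((2 - 1*⅐) - 5) = 76*((2 - ⅐) - 5) = 76*(13/7 - 5) = 76*(-22/7) = -1672/7 ≈ -238.86)
t = -878987020/7 (t = (-11957 + 19683)*(-16014 - 1672/7) = 7726*(-113770/7) = -878987020/7 ≈ -1.2557e+8)
(8437/Y(147, 68) + t)/(-49679 + 28011) = (8437/147 - 878987020/7)/(-49679 + 28011) = (8437*(1/147) - 878987020/7)/(-21668) = (8437/147 - 878987020/7)*(-1/21668) = -18458718983/147*(-1/21668) = 18458718983/3185196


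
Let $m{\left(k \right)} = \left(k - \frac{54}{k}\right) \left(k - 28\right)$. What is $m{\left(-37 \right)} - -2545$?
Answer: $\frac{179640}{37} \approx 4855.1$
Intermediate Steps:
$m{\left(k \right)} = \left(-28 + k\right) \left(k - \frac{54}{k}\right)$ ($m{\left(k \right)} = \left(k - \frac{54}{k}\right) \left(-28 + k\right) = \left(-28 + k\right) \left(k - \frac{54}{k}\right)$)
$m{\left(-37 \right)} - -2545 = \left(-54 + \left(-37\right)^{2} - -1036 + \frac{1512}{-37}\right) - -2545 = \left(-54 + 1369 + 1036 + 1512 \left(- \frac{1}{37}\right)\right) + 2545 = \left(-54 + 1369 + 1036 - \frac{1512}{37}\right) + 2545 = \frac{85475}{37} + 2545 = \frac{179640}{37}$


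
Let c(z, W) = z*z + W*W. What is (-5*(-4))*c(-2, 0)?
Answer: 80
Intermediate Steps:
c(z, W) = W² + z² (c(z, W) = z² + W² = W² + z²)
(-5*(-4))*c(-2, 0) = (-5*(-4))*(0² + (-2)²) = 20*(0 + 4) = 20*4 = 80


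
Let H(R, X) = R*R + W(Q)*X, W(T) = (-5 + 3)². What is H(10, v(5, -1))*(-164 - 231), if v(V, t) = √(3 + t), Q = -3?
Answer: -39500 - 1580*√2 ≈ -41734.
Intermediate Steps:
W(T) = 4 (W(T) = (-2)² = 4)
H(R, X) = R² + 4*X (H(R, X) = R*R + 4*X = R² + 4*X)
H(10, v(5, -1))*(-164 - 231) = (10² + 4*√(3 - 1))*(-164 - 231) = (100 + 4*√2)*(-395) = -39500 - 1580*√2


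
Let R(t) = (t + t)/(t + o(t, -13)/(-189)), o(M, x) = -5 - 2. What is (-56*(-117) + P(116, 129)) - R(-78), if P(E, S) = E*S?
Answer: 45286968/2105 ≈ 21514.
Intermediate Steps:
o(M, x) = -7
R(t) = 2*t/(1/27 + t) (R(t) = (t + t)/(t - 7/(-189)) = (2*t)/(t - 7*(-1/189)) = (2*t)/(t + 1/27) = (2*t)/(1/27 + t) = 2*t/(1/27 + t))
(-56*(-117) + P(116, 129)) - R(-78) = (-56*(-117) + 116*129) - 54*(-78)/(1 + 27*(-78)) = (6552 + 14964) - 54*(-78)/(1 - 2106) = 21516 - 54*(-78)/(-2105) = 21516 - 54*(-78)*(-1)/2105 = 21516 - 1*4212/2105 = 21516 - 4212/2105 = 45286968/2105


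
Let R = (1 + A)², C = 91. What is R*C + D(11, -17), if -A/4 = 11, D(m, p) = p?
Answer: 168242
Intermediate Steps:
A = -44 (A = -4*11 = -44)
R = 1849 (R = (1 - 44)² = (-43)² = 1849)
R*C + D(11, -17) = 1849*91 - 17 = 168259 - 17 = 168242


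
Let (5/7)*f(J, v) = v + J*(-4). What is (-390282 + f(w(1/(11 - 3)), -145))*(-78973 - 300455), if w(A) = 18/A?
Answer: 742334566596/5 ≈ 1.4847e+11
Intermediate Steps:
f(J, v) = -28*J/5 + 7*v/5 (f(J, v) = 7*(v + J*(-4))/5 = 7*(v - 4*J)/5 = -28*J/5 + 7*v/5)
(-390282 + f(w(1/(11 - 3)), -145))*(-78973 - 300455) = (-390282 + (-504/(5*(1/(11 - 3))) + (7/5)*(-145)))*(-78973 - 300455) = (-390282 + (-504/(5*(1/8)) - 203))*(-379428) = (-390282 + (-504/(5*1/8) - 203))*(-379428) = (-390282 + (-504*8/5 - 203))*(-379428) = (-390282 + (-28/5*144 - 203))*(-379428) = (-390282 + (-4032/5 - 203))*(-379428) = (-390282 - 5047/5)*(-379428) = -1956457/5*(-379428) = 742334566596/5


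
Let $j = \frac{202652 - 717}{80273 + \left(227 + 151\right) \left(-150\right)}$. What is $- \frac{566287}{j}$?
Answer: $- \frac{13349083451}{201935} \approx -66106.0$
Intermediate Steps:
$j = \frac{201935}{23573}$ ($j = \frac{201935}{80273 + 378 \left(-150\right)} = \frac{201935}{80273 - 56700} = \frac{201935}{23573} \approx 8.5664$)
$- \frac{566287}{j} = - \frac{566287}{\frac{201935}{23573}} = \left(-566287\right) \frac{23573}{201935} = - \frac{13349083451}{201935}$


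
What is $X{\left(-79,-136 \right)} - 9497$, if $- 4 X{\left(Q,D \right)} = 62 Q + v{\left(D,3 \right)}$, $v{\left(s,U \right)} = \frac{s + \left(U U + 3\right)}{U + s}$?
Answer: $- \frac{2200547}{266} \approx -8272.7$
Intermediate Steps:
$v{\left(s,U \right)} = \frac{3 + s + U^{2}}{U + s}$ ($v{\left(s,U \right)} = \frac{s + \left(U^{2} + 3\right)}{U + s} = \frac{s + \left(3 + U^{2}\right)}{U + s} = \frac{3 + s + U^{2}}{U + s}$)
$X{\left(Q,D \right)} = - \frac{31 Q}{2} - \frac{12 + D}{4 \left(3 + D\right)}$ ($X{\left(Q,D \right)} = - \frac{62 Q + \frac{3 + D + 3^{2}}{3 + D}}{4} = - \frac{62 Q + \frac{3 + D + 9}{3 + D}}{4} = - \frac{62 Q + \frac{12 + D}{3 + D}}{4} = - \frac{31 Q}{2} - \frac{12 + D}{4 \left(3 + D\right)}$)
$X{\left(-79,-136 \right)} - 9497 = \frac{-12 - -136 - - 4898 \left(3 - 136\right)}{4 \left(3 - 136\right)} - 9497 = \frac{-12 + 136 - \left(-4898\right) \left(-133\right)}{4 \left(-133\right)} - 9497 = \frac{1}{4} \left(- \frac{1}{133}\right) \left(-12 + 136 - 651434\right) - 9497 = \frac{1}{4} \left(- \frac{1}{133}\right) \left(-651310\right) - 9497 = \frac{325655}{266} - 9497 = - \frac{2200547}{266}$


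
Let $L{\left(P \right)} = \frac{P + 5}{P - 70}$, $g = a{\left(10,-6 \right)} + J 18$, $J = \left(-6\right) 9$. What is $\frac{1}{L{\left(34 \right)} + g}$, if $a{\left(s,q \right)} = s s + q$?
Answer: $- \frac{12}{10549} \approx -0.0011375$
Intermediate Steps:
$J = -54$
$a{\left(s,q \right)} = q + s^{2}$ ($a{\left(s,q \right)} = s^{2} + q = q + s^{2}$)
$g = -878$ ($g = \left(-6 + 10^{2}\right) - 972 = \left(-6 + 100\right) - 972 = 94 - 972 = -878$)
$L{\left(P \right)} = \frac{5 + P}{-70 + P}$
$\frac{1}{L{\left(34 \right)} + g} = \frac{1}{\frac{5 + 34}{-70 + 34} - 878} = \frac{1}{\frac{1}{-36} \cdot 39 - 878} = \frac{1}{\left(- \frac{1}{36}\right) 39 - 878} = \frac{1}{- \frac{13}{12} - 878} = \frac{1}{- \frac{10549}{12}} = - \frac{12}{10549}$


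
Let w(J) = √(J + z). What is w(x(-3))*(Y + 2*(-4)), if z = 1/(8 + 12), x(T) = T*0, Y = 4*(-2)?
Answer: -8*√5/5 ≈ -3.5777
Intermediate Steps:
Y = -8
x(T) = 0
z = 1/20 ≈ 0.050000
w(J) = √(1/20 + J) (w(J) = √(J + 1/20) = √(1/20 + J))
w(x(-3))*(Y + 2*(-4)) = (√(5 + 100*0)/10)*(-8 + 2*(-4)) = (√(5 + 0)/10)*(-8 - 8) = (√5/10)*(-16) = -8*√5/5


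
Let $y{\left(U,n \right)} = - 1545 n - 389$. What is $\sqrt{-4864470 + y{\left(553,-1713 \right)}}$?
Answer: $i \sqrt{2218274} \approx 1489.4 i$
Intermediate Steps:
$y{\left(U,n \right)} = -389 - 1545 n$
$\sqrt{-4864470 + y{\left(553,-1713 \right)}} = \sqrt{-4864470 - -2646196} = \sqrt{-4864470 + \left(-389 + 2646585\right)} = \sqrt{-4864470 + 2646196} = \sqrt{-2218274} = i \sqrt{2218274}$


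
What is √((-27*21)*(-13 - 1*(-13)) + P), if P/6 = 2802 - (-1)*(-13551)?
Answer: 3*I*√7166 ≈ 253.96*I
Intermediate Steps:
P = -64494 (P = 6*(2802 - (-1)*(-13551)) = 6*(2802 - 1*13551) = 6*(2802 - 13551) = 6*(-10749) = -64494)
√((-27*21)*(-13 - 1*(-13)) + P) = √((-27*21)*(-13 - 1*(-13)) - 64494) = √(-567*(-13 + 13) - 64494) = √(-567*0 - 64494) = √(0 - 64494) = √(-64494) = 3*I*√7166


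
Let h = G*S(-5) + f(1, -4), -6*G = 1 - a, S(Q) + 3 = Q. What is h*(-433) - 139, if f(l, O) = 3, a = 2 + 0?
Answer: -2582/3 ≈ -860.67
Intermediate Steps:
a = 2
S(Q) = -3 + Q
G = 1/6 (G = -(1 - 1*2)/6 = -(1 - 2)/6 = -1/6*(-1) = 1/6 ≈ 0.16667)
h = 5/3 (h = (-3 - 5)/6 + 3 = (1/6)*(-8) + 3 = -4/3 + 3 = 5/3 ≈ 1.6667)
h*(-433) - 139 = (5/3)*(-433) - 139 = -2165/3 - 139 = -2582/3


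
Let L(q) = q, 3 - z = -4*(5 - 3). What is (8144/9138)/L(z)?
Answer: 4072/50259 ≈ 0.081020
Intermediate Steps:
z = 11 (z = 3 - (-4)*(5 - 3) = 3 - (-4)*2 = 3 - 1*(-8) = 3 + 8 = 11)
(8144/9138)/L(z) = (8144/9138)/11 = (8144*(1/9138))*(1/11) = (4072/4569)*(1/11) = 4072/50259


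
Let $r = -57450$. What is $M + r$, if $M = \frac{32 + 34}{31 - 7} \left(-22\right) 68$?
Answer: $-61564$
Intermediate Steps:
$M = -4114$ ($M = \frac{66}{24} \left(-22\right) 68 = 66 \cdot \frac{1}{24} \left(-22\right) 68 = \frac{11}{4} \left(-22\right) 68 = \left(- \frac{121}{2}\right) 68 = -4114$)
$M + r = -4114 - 57450 = -61564$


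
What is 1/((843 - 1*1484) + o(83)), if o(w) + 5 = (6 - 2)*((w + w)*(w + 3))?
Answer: 1/56458 ≈ 1.7712e-5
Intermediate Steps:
o(w) = -5 + 8*w*(3 + w) (o(w) = -5 + (6 - 2)*((w + w)*(w + 3)) = -5 + 4*((2*w)*(3 + w)) = -5 + 4*(2*w*(3 + w)) = -5 + 8*w*(3 + w))
1/((843 - 1*1484) + o(83)) = 1/((843 - 1*1484) + (-5 + 8*83**2 + 24*83)) = 1/((843 - 1484) + (-5 + 8*6889 + 1992)) = 1/(-641 + (-5 + 55112 + 1992)) = 1/(-641 + 57099) = 1/56458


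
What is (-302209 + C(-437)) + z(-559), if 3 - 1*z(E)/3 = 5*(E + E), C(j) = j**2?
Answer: -94461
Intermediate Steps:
z(E) = 9 - 30*E (z(E) = 9 - 15*(E + E) = 9 - 15*2*E = 9 - 30*E)
(-302209 + C(-437)) + z(-559) = (-302209 + (-437)**2) + (9 - 30*(-559)) = (-302209 + 190969) + (9 + 16770) = -111240 + 16779 = -94461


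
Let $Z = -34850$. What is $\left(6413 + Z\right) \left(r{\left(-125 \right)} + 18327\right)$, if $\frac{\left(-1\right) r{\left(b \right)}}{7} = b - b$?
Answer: $-521164899$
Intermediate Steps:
$r{\left(b \right)} = 0$ ($r{\left(b \right)} = - 7 \left(b - b\right) = \left(-7\right) 0 = 0$)
$\left(6413 + Z\right) \left(r{\left(-125 \right)} + 18327\right) = \left(6413 - 34850\right) \left(0 + 18327\right) = \left(-28437\right) 18327 = -521164899$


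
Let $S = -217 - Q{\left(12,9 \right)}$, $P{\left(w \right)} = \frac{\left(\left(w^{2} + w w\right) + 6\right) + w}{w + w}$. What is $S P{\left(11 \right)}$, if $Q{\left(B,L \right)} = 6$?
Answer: $- \frac{57757}{22} \approx -2625.3$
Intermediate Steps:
$P{\left(w \right)} = \frac{6 + w + 2 w^{2}}{2 w}$ ($P{\left(w \right)} = \frac{\left(\left(w^{2} + w^{2}\right) + 6\right) + w}{2 w} = \left(\left(2 w^{2} + 6\right) + w\right) \frac{1}{2 w} = \left(\left(6 + 2 w^{2}\right) + w\right) \frac{1}{2 w} = \left(6 + w + 2 w^{2}\right) \frac{1}{2 w} = \frac{6 + w + 2 w^{2}}{2 w}$)
$S = -223$ ($S = -217 - 6 = -223$)
$S P{\left(11 \right)} = - 223 \left(\frac{1}{2} + 11 + \frac{3}{11}\right) = \left(-223\right) \frac{259}{22} = - \frac{57757}{22}$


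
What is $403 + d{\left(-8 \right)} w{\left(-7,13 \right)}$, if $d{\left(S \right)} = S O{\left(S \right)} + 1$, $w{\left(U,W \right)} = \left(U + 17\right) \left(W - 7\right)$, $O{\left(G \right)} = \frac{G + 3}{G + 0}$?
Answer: $163$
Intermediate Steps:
$O{\left(G \right)} = \frac{3 + G}{G}$
$w{\left(U,W \right)} = \left(-7 + W\right) \left(17 + U\right)$ ($w{\left(U,W \right)} = \left(17 + U\right) \left(-7 + W\right) = \left(-7 + W\right) \left(17 + U\right)$)
$d{\left(S \right)} = 4 + S$ ($d{\left(S \right)} = S \frac{3 + S}{S} + 1 = \left(3 + S\right) + 1 = 4 + S$)
$403 + d{\left(-8 \right)} w{\left(-7,13 \right)} = 403 + \left(4 - 8\right) \left(-119 - -49 + 17 \cdot 13 - 91\right) = 403 - 4 \left(-119 + 49 + 221 - 91\right) = 403 - 240 = 163$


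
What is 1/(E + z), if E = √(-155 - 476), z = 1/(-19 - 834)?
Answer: -853/459121280 - 727609*I*√631/459121280 ≈ -1.8579e-6 - 0.039809*I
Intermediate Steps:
z = -1/853 (z = 1/(-853) = -1/853 ≈ -0.0011723)
E = I*√631 (E = √(-631) = I*√631 ≈ 25.12*I)
1/(E + z) = 1/(I*√631 - 1/853) = 1/(-1/853 + I*√631)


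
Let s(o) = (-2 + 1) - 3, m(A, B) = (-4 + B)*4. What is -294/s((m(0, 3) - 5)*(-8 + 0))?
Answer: 147/2 ≈ 73.500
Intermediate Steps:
m(A, B) = -16 + 4*B
s(o) = -4 (s(o) = -1 - 3 = -4)
-294/s((m(0, 3) - 5)*(-8 + 0)) = -294/(-4) = -294*(-¼) = 147/2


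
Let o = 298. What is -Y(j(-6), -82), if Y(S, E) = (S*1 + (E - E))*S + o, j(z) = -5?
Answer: -323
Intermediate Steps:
Y(S, E) = 298 + S² (Y(S, E) = (S*1 + (E - E))*S + 298 = (S + 0)*S + 298 = S*S + 298 = S² + 298 = 298 + S²)
-Y(j(-6), -82) = -(298 + (-5)²) = -(298 + 25) = -1*323 = -323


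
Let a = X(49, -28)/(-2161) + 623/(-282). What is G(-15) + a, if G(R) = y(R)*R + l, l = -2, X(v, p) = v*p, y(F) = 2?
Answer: -20460263/609402 ≈ -33.574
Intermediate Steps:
X(v, p) = p*v
G(R) = -2 + 2*R (G(R) = 2*R - 2 = -2 + 2*R)
a = -959399/609402 (a = -28*49/(-2161) + 623/(-282) = -1372*(-1/2161) + 623*(-1/282) = 1372/2161 - 623/282 = -959399/609402 ≈ -1.5743)
G(-15) + a = (-2 + 2*(-15)) - 959399/609402 = (-2 - 30) - 959399/609402 = -32 - 959399/609402 = -20460263/609402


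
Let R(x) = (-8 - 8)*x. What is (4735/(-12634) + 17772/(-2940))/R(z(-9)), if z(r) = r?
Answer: -19871029/445727520 ≈ -0.044581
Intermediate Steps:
R(x) = -16*x
(4735/(-12634) + 17772/(-2940))/R(z(-9)) = (4735/(-12634) + 17772/(-2940))/((-16*(-9))) = (4735*(-1/12634) + 17772*(-1/2940))/144 = (-4735/12634 - 1481/245)*(1/144) = -19871029/3095330*1/144 = -19871029/445727520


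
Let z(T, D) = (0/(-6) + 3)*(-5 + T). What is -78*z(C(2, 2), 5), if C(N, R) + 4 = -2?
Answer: 2574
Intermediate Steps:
C(N, R) = -6 (C(N, R) = -4 - 2 = -6)
z(T, D) = -15 + 3*T (z(T, D) = (0*(-1/6) + 3)*(-5 + T) = (0 + 3)*(-5 + T) = 3*(-5 + T) = -15 + 3*T)
-78*z(C(2, 2), 5) = -78*(-15 + 3*(-6)) = -78*(-15 - 18) = -78*(-33) = 2574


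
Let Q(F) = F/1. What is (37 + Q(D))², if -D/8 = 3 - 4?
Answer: 2025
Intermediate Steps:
D = 8 (D = -8*(3 - 4) = -8*(-1) = 8)
Q(F) = F (Q(F) = F*1 = F)
(37 + Q(D))² = (37 + 8)² = 45² = 2025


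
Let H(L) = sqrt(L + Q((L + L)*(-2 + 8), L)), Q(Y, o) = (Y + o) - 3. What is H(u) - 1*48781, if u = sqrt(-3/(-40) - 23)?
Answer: -48781 + sqrt(-300 + 70*I*sqrt(9170))/10 ≈ -48775.0 + 5.9203*I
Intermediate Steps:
Q(Y, o) = -3 + Y + o
u = I*sqrt(9170)/20 (u = sqrt(-3*(-1/40) - 23) = sqrt(3/40 - 23) = sqrt(-917/40) = I*sqrt(9170)/20 ≈ 4.788*I)
H(L) = sqrt(-3 + 14*L) (H(L) = sqrt(L + (-3 + (L + L)*(-2 + 8) + L)) = sqrt(L + (-3 + (2*L)*6 + L)) = sqrt(L + (-3 + 12*L + L)) = sqrt(L + (-3 + 13*L)) = sqrt(-3 + 14*L))
H(u) - 1*48781 = sqrt(-3 + 14*(I*sqrt(9170)/20)) - 1*48781 = sqrt(-3 + 7*I*sqrt(9170)/10) - 48781 = -48781 + sqrt(-3 + 7*I*sqrt(9170)/10)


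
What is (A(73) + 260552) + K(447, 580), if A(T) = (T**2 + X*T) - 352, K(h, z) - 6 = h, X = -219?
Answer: 249995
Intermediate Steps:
K(h, z) = 6 + h
A(T) = -352 + T**2 - 219*T (A(T) = (T**2 - 219*T) - 352 = -352 + T**2 - 219*T)
(A(73) + 260552) + K(447, 580) = ((-352 + 73**2 - 219*73) + 260552) + (6 + 447) = ((-352 + 5329 - 15987) + 260552) + 453 = (-11010 + 260552) + 453 = 249542 + 453 = 249995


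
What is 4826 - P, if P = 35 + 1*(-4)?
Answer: 4795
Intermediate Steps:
P = 31 (P = 35 - 4 = 31)
4826 - P = 4826 - 1*31 = 4826 - 31 = 4795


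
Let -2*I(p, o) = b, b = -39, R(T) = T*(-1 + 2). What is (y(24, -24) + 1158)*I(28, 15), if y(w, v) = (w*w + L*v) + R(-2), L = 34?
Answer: 17862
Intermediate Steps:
R(T) = T (R(T) = T*1 = T)
y(w, v) = -2 + w² + 34*v (y(w, v) = (w*w + 34*v) - 2 = (w² + 34*v) - 2 = -2 + w² + 34*v)
I(p, o) = 39/2 (I(p, o) = -½*(-39) = 39/2)
(y(24, -24) + 1158)*I(28, 15) = ((-2 + 24² + 34*(-24)) + 1158)*(39/2) = ((-2 + 576 - 816) + 1158)*(39/2) = (-242 + 1158)*(39/2) = 916*(39/2) = 17862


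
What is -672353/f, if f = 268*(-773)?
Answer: 672353/207164 ≈ 3.2455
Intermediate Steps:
f = -207164
-672353/f = -672353/(-207164) = -672353*(-1/207164) = 672353/207164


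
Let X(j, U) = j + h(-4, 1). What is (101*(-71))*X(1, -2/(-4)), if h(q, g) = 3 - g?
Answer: -21513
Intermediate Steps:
X(j, U) = 2 + j (X(j, U) = j + (3 - 1*1) = j + (3 - 1) = j + 2 = 2 + j)
(101*(-71))*X(1, -2/(-4)) = (101*(-71))*(2 + 1) = -7171*3 = -21513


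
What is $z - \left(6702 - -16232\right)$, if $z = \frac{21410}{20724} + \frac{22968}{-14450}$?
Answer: $- \frac{1717005883883}{74865450} \approx -22935.0$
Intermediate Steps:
$z = - \frac{41653583}{74865450}$ ($z = 21410 \cdot \frac{1}{20724} + 22968 \left(- \frac{1}{14450}\right) = \frac{10705}{10362} - \frac{11484}{7225} = - \frac{41653583}{74865450} \approx -0.55638$)
$z - \left(6702 - -16232\right) = - \frac{41653583}{74865450} - \left(6702 - -16232\right) = - \frac{41653583}{74865450} - \left(6702 + 16232\right) = - \frac{41653583}{74865450} - 22934 = - \frac{1717005883883}{74865450}$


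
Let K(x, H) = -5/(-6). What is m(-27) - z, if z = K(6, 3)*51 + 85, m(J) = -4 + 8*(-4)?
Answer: -327/2 ≈ -163.50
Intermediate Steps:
K(x, H) = ⅚ (K(x, H) = -5*(-⅙) = ⅚)
m(J) = -36 (m(J) = -4 - 32 = -36)
z = 255/2 (z = (⅚)*51 + 85 = 85/2 + 85 = 255/2 ≈ 127.50)
m(-27) - z = -36 - 1*255/2 = -36 - 255/2 = -327/2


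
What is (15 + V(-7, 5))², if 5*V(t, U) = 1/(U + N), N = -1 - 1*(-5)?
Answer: 456976/2025 ≈ 225.67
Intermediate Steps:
N = 4 (N = -1 + 5 = 4)
V(t, U) = 1/(5*(4 + U)) (V(t, U) = 1/(5*(U + 4)) = 1/(5*(4 + U)))
(15 + V(-7, 5))² = (15 + 1/(5*(4 + 5)))² = (15 + (⅕)/9)² = (15 + (⅕)*(⅑))² = (15 + 1/45)² = (676/45)² = 456976/2025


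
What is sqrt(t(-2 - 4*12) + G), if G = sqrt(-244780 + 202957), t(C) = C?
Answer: sqrt(-50 + 3*I*sqrt(4647)) ≈ 8.9591 + 11.413*I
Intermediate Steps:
G = 3*I*sqrt(4647) (G = sqrt(-41823) = 3*I*sqrt(4647) ≈ 204.51*I)
sqrt(t(-2 - 4*12) + G) = sqrt((-2 - 4*12) + 3*I*sqrt(4647)) = sqrt((-2 - 48) + 3*I*sqrt(4647)) = sqrt(-50 + 3*I*sqrt(4647))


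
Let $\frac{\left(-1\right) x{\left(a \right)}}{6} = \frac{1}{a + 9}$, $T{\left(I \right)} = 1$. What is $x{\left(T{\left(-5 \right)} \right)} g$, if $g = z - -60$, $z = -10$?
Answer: $-30$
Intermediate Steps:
$x{\left(a \right)} = - \frac{6}{9 + a}$ ($x{\left(a \right)} = - \frac{6}{a + 9} = - \frac{6}{9 + a}$)
$g = 50$ ($g = -10 - -60 = -10 + 60 = 50$)
$x{\left(T{\left(-5 \right)} \right)} g = - \frac{6}{9 + 1} \cdot 50 = - \frac{6}{10} \cdot 50 = \left(-6\right) \frac{1}{10} \cdot 50 = \left(- \frac{3}{5}\right) 50 = -30$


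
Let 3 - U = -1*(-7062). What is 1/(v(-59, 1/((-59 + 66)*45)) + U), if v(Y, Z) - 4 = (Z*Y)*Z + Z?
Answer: -99225/700032119 ≈ -0.00014174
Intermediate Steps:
v(Y, Z) = 4 + Z + Y*Z**2 (v(Y, Z) = 4 + ((Z*Y)*Z + Z) = 4 + ((Y*Z)*Z + Z) = 4 + (Y*Z**2 + Z) = 4 + (Z + Y*Z**2) = 4 + Z + Y*Z**2)
U = -7059 (U = 3 - (-1)*(-7062) = 3 - 1*7062 = 3 - 7062 = -7059)
1/(v(-59, 1/((-59 + 66)*45)) + U) = 1/((4 + 1/((-59 + 66)*45) - 59*1/(2025*(-59 + 66)**2)) - 7059) = 1/((4 + (1/45)/7 - 59*((1/45)/7)**2) - 7059) = 1/((4 + (1/7)*(1/45) - 59*((1/7)*(1/45))**2) - 7059) = 1/((4 + 1/315 - 59*(1/315)**2) - 7059) = 1/((4 + 1/315 - 59*1/99225) - 7059) = 1/((4 + 1/315 - 59/99225) - 7059) = 1/(397156/99225 - 7059) = 1/(-700032119/99225) = -99225/700032119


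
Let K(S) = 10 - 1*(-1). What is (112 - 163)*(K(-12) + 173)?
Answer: -9384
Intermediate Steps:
K(S) = 11 (K(S) = 10 + 1 = 11)
(112 - 163)*(K(-12) + 173) = (112 - 163)*(11 + 173) = -51*184 = -9384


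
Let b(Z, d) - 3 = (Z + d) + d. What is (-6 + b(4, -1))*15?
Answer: -15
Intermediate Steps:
b(Z, d) = 3 + Z + 2*d (b(Z, d) = 3 + ((Z + d) + d) = 3 + (Z + 2*d) = 3 + Z + 2*d)
(-6 + b(4, -1))*15 = (-6 + (3 + 4 + 2*(-1)))*15 = (-6 + (3 + 4 - 2))*15 = (-6 + 5)*15 = -1*15 = -15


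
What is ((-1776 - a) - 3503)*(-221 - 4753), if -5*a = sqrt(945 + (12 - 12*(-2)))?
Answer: 26257746 - 14922*sqrt(109)/5 ≈ 2.6227e+7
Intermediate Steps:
a = -3*sqrt(109)/5 (a = -sqrt(945 + (12 - 12*(-2)))/5 = -sqrt(945 + (12 + 24))/5 = -sqrt(945 + 36)/5 = -3*sqrt(109)/5 ≈ -6.2642)
((-1776 - a) - 3503)*(-221 - 4753) = ((-1776 - (-3)*sqrt(109)/5) - 3503)*(-221 - 4753) = ((-1776 + 3*sqrt(109)/5) - 3503)*(-4974) = (-5279 + 3*sqrt(109)/5)*(-4974) = 26257746 - 14922*sqrt(109)/5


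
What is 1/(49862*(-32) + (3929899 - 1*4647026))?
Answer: -1/2312711 ≈ -4.3239e-7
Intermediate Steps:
1/(49862*(-32) + (3929899 - 1*4647026)) = 1/(-1595584 + (3929899 - 4647026)) = 1/(-1595584 - 717127) = 1/(-2312711) = -1/2312711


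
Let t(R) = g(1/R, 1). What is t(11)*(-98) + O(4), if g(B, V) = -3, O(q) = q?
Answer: 298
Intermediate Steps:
t(R) = -3
t(11)*(-98) + O(4) = -3*(-98) + 4 = 294 + 4 = 298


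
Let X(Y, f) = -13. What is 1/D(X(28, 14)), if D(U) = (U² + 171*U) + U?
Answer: -1/2067 ≈ -0.00048379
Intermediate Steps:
D(U) = U² + 172*U
1/D(X(28, 14)) = 1/(-13*(172 - 13)) = 1/(-13*159) = 1/(-2067) = -1/2067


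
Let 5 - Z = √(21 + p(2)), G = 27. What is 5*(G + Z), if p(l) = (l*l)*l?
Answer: 160 - 5*√29 ≈ 133.07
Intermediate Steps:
p(l) = l³ (p(l) = l²*l = l³)
Z = 5 - √29 (Z = 5 - √(21 + 2³) = 5 - √(21 + 8) = 5 - √29 ≈ -0.38516)
5*(G + Z) = 5*(27 + (5 - √29)) = 5*(32 - √29) = 160 - 5*√29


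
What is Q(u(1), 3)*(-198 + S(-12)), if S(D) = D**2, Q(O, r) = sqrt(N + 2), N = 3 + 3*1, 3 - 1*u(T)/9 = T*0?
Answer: -108*sqrt(2) ≈ -152.74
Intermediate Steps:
u(T) = 27 (u(T) = 27 - 9*T*0 = 27 - 9*0 = 27 + 0 = 27)
N = 6 (N = 3 + 3 = 6)
Q(O, r) = 2*sqrt(2) (Q(O, r) = sqrt(6 + 2) = sqrt(8) = 2*sqrt(2))
Q(u(1), 3)*(-198 + S(-12)) = (2*sqrt(2))*(-198 + (-12)**2) = (2*sqrt(2))*(-198 + 144) = (2*sqrt(2))*(-54) = -108*sqrt(2)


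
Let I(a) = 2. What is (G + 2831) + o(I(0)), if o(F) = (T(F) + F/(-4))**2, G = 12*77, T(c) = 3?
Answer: 15045/4 ≈ 3761.3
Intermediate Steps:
G = 924
o(F) = (3 - F/4)**2 (o(F) = (3 + F/(-4))**2 = (3 + F*(-1/4))**2 = (3 - F/4)**2)
(G + 2831) + o(I(0)) = (924 + 2831) + (-12 + 2)**2/16 = 3755 + (1/16)*(-10)**2 = 3755 + (1/16)*100 = 3755 + 25/4 = 15045/4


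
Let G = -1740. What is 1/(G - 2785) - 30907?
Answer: -139854176/4525 ≈ -30907.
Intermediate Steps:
1/(G - 2785) - 30907 = 1/(-1740 - 2785) - 30907 = 1/(-4525) - 30907 = -1/4525 - 30907 = -139854176/4525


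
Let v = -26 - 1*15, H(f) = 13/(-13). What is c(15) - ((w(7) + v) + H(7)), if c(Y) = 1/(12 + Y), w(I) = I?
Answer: 946/27 ≈ 35.037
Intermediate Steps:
H(f) = -1 (H(f) = 13*(-1/13) = -1)
v = -41 (v = -26 - 15 = -41)
c(15) - ((w(7) + v) + H(7)) = 1/(12 + 15) - ((7 - 41) - 1) = 1/27 - (-34 - 1) = 1/27 - 1*(-35) = 1/27 + 35 = 946/27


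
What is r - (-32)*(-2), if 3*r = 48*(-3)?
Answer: -112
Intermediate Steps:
r = -48 (r = (48*(-3))/3 = (⅓)*(-144) = -48)
r - (-32)*(-2) = -48 - (-32)*(-2) = -48 - 1*64 = -48 - 64 = -112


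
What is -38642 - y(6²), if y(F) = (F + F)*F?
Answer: -41234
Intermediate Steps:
y(F) = 2*F² (y(F) = (2*F)*F = 2*F²)
-38642 - y(6²) = -38642 - 2*(6²)² = -38642 - 2*36² = -38642 - 2*1296 = -38642 - 1*2592 = -38642 - 2592 = -41234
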